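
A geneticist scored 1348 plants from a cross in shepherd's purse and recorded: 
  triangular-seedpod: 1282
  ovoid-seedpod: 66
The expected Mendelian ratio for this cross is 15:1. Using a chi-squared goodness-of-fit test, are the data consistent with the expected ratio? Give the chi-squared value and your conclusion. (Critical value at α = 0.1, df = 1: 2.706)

4.217; not consistent

The 15:1 ratio has 16 parts, so with N = 1348 the expected counts are:
  triangular-seedpod: 1348 × 15/16 = 1263.75
  ovoid-seedpod: 1348 × 1/16 = 84.25
χ² = Σ (O − E)² / E
  triangular-seedpod: (1282 − 1263.75)² / 1263.75 = 0.2636
  ovoid-seedpod: (66 − 84.25)² / 84.25 = 3.9533
χ² = 0.2636 + 3.9533 = 4.2169 ≈ 4.217
Degrees of freedom = 2 − 1 = 1; critical value at α = 0.1 is 2.706.
Since 4.217 > 2.706, we reject the null hypothesis — the data do not fit the 15:1 ratio.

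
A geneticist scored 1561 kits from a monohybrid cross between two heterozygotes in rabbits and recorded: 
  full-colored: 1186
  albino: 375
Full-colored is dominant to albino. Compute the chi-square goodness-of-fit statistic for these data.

0.795

For a monohybrid cross between heterozygotes with complete dominance, the expected phenotypic ratio is 3:1.
Total ratio parts = 4. Expected numbers out of 1561:
  full-colored: 1561 × 3/4 = 1170.75
  albino: 1561 × 1/4 = 390.25
χ² = Σ (O − E)² / E
  full-colored: (1186 − 1170.75)² / 1170.75 = 0.1986
  albino: (375 − 390.25)² / 390.25 = 0.5959
χ² = 0.1986 + 0.5959 = 0.7945 ≈ 0.795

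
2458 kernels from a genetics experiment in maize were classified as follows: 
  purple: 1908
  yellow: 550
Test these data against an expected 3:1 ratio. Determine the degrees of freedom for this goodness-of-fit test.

A goodness-of-fit test with 2 phenotype classes has df = 2 − 1 = 1.

1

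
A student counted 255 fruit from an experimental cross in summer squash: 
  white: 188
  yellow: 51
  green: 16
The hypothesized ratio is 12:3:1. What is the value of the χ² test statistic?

0.268

Total ratio parts = 16. Expected numbers out of 255:
  white: 255 × 12/16 = 191.25
  yellow: 255 × 3/16 = 47.8125
  green: 255 × 1/16 = 15.9375
χ² = Σ (O − E)² / E
  white: (188 − 191.25)² / 191.25 = 0.0552
  yellow: (51 − 47.8125)² / 47.8125 = 0.2125
  green: (16 − 15.9375)² / 15.9375 = 0.0002
χ² = 0.0552 + 0.2125 + 0.0002 = 0.2679 ≈ 0.268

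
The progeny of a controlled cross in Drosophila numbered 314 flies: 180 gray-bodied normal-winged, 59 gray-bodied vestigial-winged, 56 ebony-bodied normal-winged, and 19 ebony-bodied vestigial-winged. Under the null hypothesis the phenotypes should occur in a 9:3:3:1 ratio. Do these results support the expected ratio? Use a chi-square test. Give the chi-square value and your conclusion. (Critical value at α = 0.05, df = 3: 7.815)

Under the 9:3:3:1 hypothesis (Σ ratio = 16, N = 314):
  gray-bodied normal-winged: 314 × 9/16 = 176.625
  gray-bodied vestigial-winged: 314 × 3/16 = 58.875
  ebony-bodied normal-winged: 314 × 3/16 = 58.875
  ebony-bodied vestigial-winged: 314 × 1/16 = 19.625
χ² = Σ (O − E)² / E
  gray-bodied normal-winged: (180 − 176.625)² / 176.625 = 0.0645
  gray-bodied vestigial-winged: (59 − 58.875)² / 58.875 = 0.0003
  ebony-bodied normal-winged: (56 − 58.875)² / 58.875 = 0.1404
  ebony-bodied vestigial-winged: (19 − 19.625)² / 19.625 = 0.0199
χ² = 0.0645 + 0.0003 + 0.1404 + 0.0199 = 0.2251 ≈ 0.225
Degrees of freedom = 4 − 1 = 3; critical value at α = 0.05 is 7.815.
Since 0.225 < 7.815, we fail to reject the null hypothesis — the data are consistent with the 9:3:3:1 ratio.

0.225; consistent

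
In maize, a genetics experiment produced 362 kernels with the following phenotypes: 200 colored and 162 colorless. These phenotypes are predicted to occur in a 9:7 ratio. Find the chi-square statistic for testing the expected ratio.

Total ratio parts = 16. Expected numbers out of 362:
  colored: 362 × 9/16 = 203.625
  colorless: 362 × 7/16 = 158.375
χ² = Σ (O − E)² / E
  colored: (200 − 203.625)² / 203.625 = 0.0645
  colorless: (162 − 158.375)² / 158.375 = 0.0830
χ² = 0.0645 + 0.0830 = 0.1475 ≈ 0.148

0.148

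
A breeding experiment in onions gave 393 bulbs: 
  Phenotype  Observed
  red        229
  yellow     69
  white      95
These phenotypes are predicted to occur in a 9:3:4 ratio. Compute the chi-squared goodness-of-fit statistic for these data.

The 9:3:4 ratio has 16 parts, so with N = 393 the expected counts are:
  red: 393 × 9/16 = 221.0625
  yellow: 393 × 3/16 = 73.6875
  white: 393 × 4/16 = 98.25
χ² = Σ (O − E)² / E
  red: (229 − 221.0625)² / 221.0625 = 0.2850
  yellow: (69 − 73.6875)² / 73.6875 = 0.2982
  white: (95 − 98.25)² / 98.25 = 0.1075
χ² = 0.2850 + 0.2982 + 0.1075 = 0.6907 ≈ 0.691

0.691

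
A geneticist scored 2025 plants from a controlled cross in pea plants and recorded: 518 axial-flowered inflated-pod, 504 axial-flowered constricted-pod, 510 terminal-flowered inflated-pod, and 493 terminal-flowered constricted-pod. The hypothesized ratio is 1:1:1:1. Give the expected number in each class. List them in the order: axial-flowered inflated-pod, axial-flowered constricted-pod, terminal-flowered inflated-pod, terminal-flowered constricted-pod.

506.25, 506.25, 506.25, 506.25

Expected counts for N = 2025 under a 1:1:1:1 ratio (total parts = 4):
  axial-flowered inflated-pod: 2025 × 1/4 = 506.25
  axial-flowered constricted-pod: 2025 × 1/4 = 506.25
  terminal-flowered inflated-pod: 2025 × 1/4 = 506.25
  terminal-flowered constricted-pod: 2025 × 1/4 = 506.25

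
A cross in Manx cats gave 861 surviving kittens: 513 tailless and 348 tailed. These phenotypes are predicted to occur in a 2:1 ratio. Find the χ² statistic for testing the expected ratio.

The 2:1 ratio has 3 parts, so with N = 861 the expected counts are:
  tailless: 861 × 2/3 = 574
  tailed: 861 × 1/3 = 287
χ² = Σ (O − E)² / E
  tailless: (513 − 574)² / 574 = 6.4826
  tailed: (348 − 287)² / 287 = 12.9652
χ² = 6.4826 + 12.9652 = 19.4478 ≈ 19.448

19.448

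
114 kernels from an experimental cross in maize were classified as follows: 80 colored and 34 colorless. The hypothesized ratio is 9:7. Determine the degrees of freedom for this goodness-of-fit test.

1

A goodness-of-fit test with 2 phenotype classes has df = 2 − 1 = 1.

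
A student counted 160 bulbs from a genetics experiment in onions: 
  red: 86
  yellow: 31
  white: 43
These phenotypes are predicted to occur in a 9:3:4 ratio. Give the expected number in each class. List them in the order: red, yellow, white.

Total ratio parts = 16. Expected numbers out of 160:
  red: 160 × 9/16 = 90
  yellow: 160 × 3/16 = 30
  white: 160 × 4/16 = 40

90, 30, 40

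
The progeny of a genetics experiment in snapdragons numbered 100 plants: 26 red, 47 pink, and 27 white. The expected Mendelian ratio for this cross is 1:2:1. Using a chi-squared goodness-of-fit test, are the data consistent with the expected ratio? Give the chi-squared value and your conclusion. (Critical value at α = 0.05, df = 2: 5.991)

0.380; consistent

The 1:2:1 ratio has 4 parts, so with N = 100 the expected counts are:
  red: 100 × 1/4 = 25
  pink: 100 × 2/4 = 50
  white: 100 × 1/4 = 25
χ² = Σ (O − E)² / E
  red: (26 − 25)² / 25 = 0.0400
  pink: (47 − 50)² / 50 = 0.1800
  white: (27 − 25)² / 25 = 0.1600
χ² = 0.0400 + 0.1800 + 0.1600 = 0.380
Degrees of freedom = 3 − 1 = 2; critical value at α = 0.05 is 5.991.
Since 0.380 < 5.991, we fail to reject the null hypothesis — the data are consistent with the 1:2:1 ratio.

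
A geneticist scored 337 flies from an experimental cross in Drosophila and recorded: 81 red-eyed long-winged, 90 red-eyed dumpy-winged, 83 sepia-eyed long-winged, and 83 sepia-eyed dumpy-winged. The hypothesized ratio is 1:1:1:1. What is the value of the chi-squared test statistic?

0.555

Expected counts for N = 337 under a 1:1:1:1 ratio (total parts = 4):
  red-eyed long-winged: 337 × 1/4 = 84.25
  red-eyed dumpy-winged: 337 × 1/4 = 84.25
  sepia-eyed long-winged: 337 × 1/4 = 84.25
  sepia-eyed dumpy-winged: 337 × 1/4 = 84.25
χ² = Σ (O − E)² / E
  red-eyed long-winged: (81 − 84.25)² / 84.25 = 0.1254
  red-eyed dumpy-winged: (90 − 84.25)² / 84.25 = 0.3924
  sepia-eyed long-winged: (83 − 84.25)² / 84.25 = 0.0185
  sepia-eyed dumpy-winged: (83 − 84.25)² / 84.25 = 0.0185
χ² = 0.1254 + 0.3924 + 0.0185 + 0.0185 = 0.5548 ≈ 0.555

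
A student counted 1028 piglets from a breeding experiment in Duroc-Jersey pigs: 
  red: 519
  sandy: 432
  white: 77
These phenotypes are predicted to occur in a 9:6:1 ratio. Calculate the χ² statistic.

14.210

Under the 9:6:1 hypothesis (Σ ratio = 16, N = 1028):
  red: 1028 × 9/16 = 578.25
  sandy: 1028 × 6/16 = 385.5
  white: 1028 × 1/16 = 64.25
χ² = Σ (O − E)² / E
  red: (519 − 578.25)² / 578.25 = 6.0710
  sandy: (432 − 385.5)² / 385.5 = 5.6089
  white: (77 − 64.25)² / 64.25 = 2.5302
χ² = 6.0710 + 5.6089 + 2.5302 = 14.2101 ≈ 14.210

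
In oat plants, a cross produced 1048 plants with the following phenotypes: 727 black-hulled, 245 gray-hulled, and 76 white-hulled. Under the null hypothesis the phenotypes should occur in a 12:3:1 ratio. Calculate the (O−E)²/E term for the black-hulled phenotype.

Total ratio parts = 16. Expected numbers out of 1048:
  black-hulled: 1048 × 12/16 = 786
  gray-hulled: 1048 × 3/16 = 196.5
  white-hulled: 1048 × 1/16 = 65.5
Contribution of black-hulled: (727 − 786)² / 786 = 4.4288

4.429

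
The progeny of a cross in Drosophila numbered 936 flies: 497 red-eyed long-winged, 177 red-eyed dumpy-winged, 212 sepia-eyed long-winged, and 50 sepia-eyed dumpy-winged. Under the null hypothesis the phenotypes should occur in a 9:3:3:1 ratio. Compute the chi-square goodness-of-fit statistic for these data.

10.492

The 9:3:3:1 ratio has 16 parts, so with N = 936 the expected counts are:
  red-eyed long-winged: 936 × 9/16 = 526.5
  red-eyed dumpy-winged: 936 × 3/16 = 175.5
  sepia-eyed long-winged: 936 × 3/16 = 175.5
  sepia-eyed dumpy-winged: 936 × 1/16 = 58.5
χ² = Σ (O − E)² / E
  red-eyed long-winged: (497 − 526.5)² / 526.5 = 1.6529
  red-eyed dumpy-winged: (177 − 175.5)² / 175.5 = 0.0128
  sepia-eyed long-winged: (212 − 175.5)² / 175.5 = 7.5912
  sepia-eyed dumpy-winged: (50 − 58.5)² / 58.5 = 1.2350
χ² = 1.6529 + 0.0128 + 7.5912 + 1.2350 = 10.4919 ≈ 10.492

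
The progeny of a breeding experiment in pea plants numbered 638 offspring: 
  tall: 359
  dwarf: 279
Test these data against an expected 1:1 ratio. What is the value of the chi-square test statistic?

Under the 1:1 hypothesis (Σ ratio = 2, N = 638):
  tall: 638 × 1/2 = 319
  dwarf: 638 × 1/2 = 319
χ² = Σ (O − E)² / E
  tall: (359 − 319)² / 319 = 5.0157
  dwarf: (279 − 319)² / 319 = 5.0157
χ² = 5.0157 + 5.0157 = 10.0314 ≈ 10.031

10.031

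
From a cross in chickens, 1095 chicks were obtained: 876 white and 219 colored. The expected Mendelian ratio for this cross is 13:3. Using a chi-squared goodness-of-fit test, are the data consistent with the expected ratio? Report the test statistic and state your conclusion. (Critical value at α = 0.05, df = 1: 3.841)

Under the 13:3 hypothesis (Σ ratio = 16, N = 1095):
  white: 1095 × 13/16 = 889.6875
  colored: 1095 × 3/16 = 205.3125
χ² = Σ (O − E)² / E
  white: (876 − 889.6875)² / 889.6875 = 0.2106
  colored: (219 − 205.3125)² / 205.3125 = 0.9125
χ² = 0.2106 + 0.9125 = 1.1231 ≈ 1.123
Degrees of freedom = 2 − 1 = 1; critical value at α = 0.05 is 3.841.
Since 1.123 < 3.841, we fail to reject the null hypothesis — the data are consistent with the 13:3 ratio.

1.123; consistent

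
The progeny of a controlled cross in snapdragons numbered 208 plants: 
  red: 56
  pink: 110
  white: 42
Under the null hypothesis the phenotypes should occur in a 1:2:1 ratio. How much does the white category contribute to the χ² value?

1.923

Under the 1:2:1 hypothesis (Σ ratio = 4, N = 208):
  red: 208 × 1/4 = 52
  pink: 208 × 2/4 = 104
  white: 208 × 1/4 = 52
Contribution of white: (42 − 52)² / 52 = 1.9231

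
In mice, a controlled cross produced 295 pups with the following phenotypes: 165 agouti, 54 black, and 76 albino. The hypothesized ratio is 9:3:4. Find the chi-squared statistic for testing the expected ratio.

0.105

The 9:3:4 ratio has 16 parts, so with N = 295 the expected counts are:
  agouti: 295 × 9/16 = 165.9375
  black: 295 × 3/16 = 55.3125
  albino: 295 × 4/16 = 73.75
χ² = Σ (O − E)² / E
  agouti: (165 − 165.9375)² / 165.9375 = 0.0053
  black: (54 − 55.3125)² / 55.3125 = 0.0311
  albino: (76 − 73.75)² / 73.75 = 0.0686
χ² = 0.0053 + 0.0311 + 0.0686 = 0.105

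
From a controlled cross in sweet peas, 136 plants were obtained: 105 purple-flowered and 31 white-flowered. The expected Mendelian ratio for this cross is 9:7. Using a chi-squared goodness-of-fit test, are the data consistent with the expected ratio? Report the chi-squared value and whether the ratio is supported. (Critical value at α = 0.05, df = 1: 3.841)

Under the 9:7 hypothesis (Σ ratio = 16, N = 136):
  purple-flowered: 136 × 9/16 = 76.5
  white-flowered: 136 × 7/16 = 59.5
χ² = Σ (O − E)² / E
  purple-flowered: (105 − 76.5)² / 76.5 = 10.6176
  white-flowered: (31 − 59.5)² / 59.5 = 13.6513
χ² = 10.6176 + 13.6513 = 24.2689 ≈ 24.269
Degrees of freedom = 2 − 1 = 1; critical value at α = 0.05 is 3.841.
Since 24.269 > 3.841, we reject the null hypothesis — the data do not fit the 9:7 ratio.

24.269; not consistent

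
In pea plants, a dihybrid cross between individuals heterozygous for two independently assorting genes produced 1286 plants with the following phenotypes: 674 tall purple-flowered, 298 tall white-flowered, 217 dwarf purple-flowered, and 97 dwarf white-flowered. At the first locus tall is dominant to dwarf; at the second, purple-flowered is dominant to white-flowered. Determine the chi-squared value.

A dihybrid F₂ with independent assortment and complete dominance at both loci gives a 9:3:3:1 phenotypic ratio.
Under the 9:3:3:1 hypothesis (Σ ratio = 16, N = 1286):
  tall purple-flowered: 1286 × 9/16 = 723.375
  tall white-flowered: 1286 × 3/16 = 241.125
  dwarf purple-flowered: 1286 × 3/16 = 241.125
  dwarf white-flowered: 1286 × 1/16 = 80.375
χ² = Σ (O − E)² / E
  tall purple-flowered: (674 − 723.375)² / 723.375 = 3.3702
  tall white-flowered: (298 − 241.125)² / 241.125 = 13.4153
  dwarf purple-flowered: (217 − 241.125)² / 241.125 = 2.4138
  dwarf white-flowered: (97 − 80.375)² / 80.375 = 3.4388
χ² = 3.3702 + 13.4153 + 2.4138 + 3.4388 = 22.6381 ≈ 22.638

22.638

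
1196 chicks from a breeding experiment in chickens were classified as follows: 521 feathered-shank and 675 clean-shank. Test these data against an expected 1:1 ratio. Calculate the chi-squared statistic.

19.829

Total ratio parts = 2. Expected numbers out of 1196:
  feathered-shank: 1196 × 1/2 = 598
  clean-shank: 1196 × 1/2 = 598
χ² = Σ (O − E)² / E
  feathered-shank: (521 − 598)² / 598 = 9.9147
  clean-shank: (675 − 598)² / 598 = 9.9147
χ² = 9.9147 + 9.9147 = 19.8294 ≈ 19.829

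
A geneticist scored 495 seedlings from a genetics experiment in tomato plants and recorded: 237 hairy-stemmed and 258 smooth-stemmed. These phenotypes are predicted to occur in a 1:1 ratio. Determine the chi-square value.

0.891

Total ratio parts = 2. Expected numbers out of 495:
  hairy-stemmed: 495 × 1/2 = 247.5
  smooth-stemmed: 495 × 1/2 = 247.5
χ² = Σ (O − E)² / E
  hairy-stemmed: (237 − 247.5)² / 247.5 = 0.4455
  smooth-stemmed: (258 − 247.5)² / 247.5 = 0.4455
χ² = 0.4455 + 0.4455 = 0.891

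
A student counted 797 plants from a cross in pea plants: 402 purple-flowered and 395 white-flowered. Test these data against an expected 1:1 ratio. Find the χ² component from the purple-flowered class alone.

Total ratio parts = 2. Expected numbers out of 797:
  purple-flowered: 797 × 1/2 = 398.5
  white-flowered: 797 × 1/2 = 398.5
Contribution of purple-flowered: (402 − 398.5)² / 398.5 = 0.0307

0.031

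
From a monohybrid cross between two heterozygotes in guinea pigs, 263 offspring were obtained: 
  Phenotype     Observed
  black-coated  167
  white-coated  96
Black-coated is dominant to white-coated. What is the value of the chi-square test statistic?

For a monohybrid cross between heterozygotes with complete dominance, the expected phenotypic ratio is 3:1.
The 3:1 ratio has 4 parts, so with N = 263 the expected counts are:
  black-coated: 263 × 3/4 = 197.25
  white-coated: 263 × 1/4 = 65.75
χ² = Σ (O − E)² / E
  black-coated: (167 − 197.25)² / 197.25 = 4.6391
  white-coated: (96 − 65.75)² / 65.75 = 13.9173
χ² = 4.6391 + 13.9173 = 18.5564 ≈ 18.556

18.556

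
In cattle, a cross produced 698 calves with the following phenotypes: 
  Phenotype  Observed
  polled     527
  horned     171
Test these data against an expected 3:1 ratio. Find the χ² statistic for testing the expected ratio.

0.094

The 3:1 ratio has 4 parts, so with N = 698 the expected counts are:
  polled: 698 × 3/4 = 523.5
  horned: 698 × 1/4 = 174.5
χ² = Σ (O − E)² / E
  polled: (527 − 523.5)² / 523.5 = 0.0234
  horned: (171 − 174.5)² / 174.5 = 0.0702
χ² = 0.0234 + 0.0702 = 0.0936 ≈ 0.094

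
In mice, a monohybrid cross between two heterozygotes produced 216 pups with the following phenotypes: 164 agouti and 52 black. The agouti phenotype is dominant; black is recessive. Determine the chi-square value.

0.099

For a monohybrid cross between heterozygotes with complete dominance, the expected phenotypic ratio is 3:1.
Total ratio parts = 4. Expected numbers out of 216:
  agouti: 216 × 3/4 = 162
  black: 216 × 1/4 = 54
χ² = Σ (O − E)² / E
  agouti: (164 − 162)² / 162 = 0.0247
  black: (52 − 54)² / 54 = 0.0741
χ² = 0.0247 + 0.0741 = 0.0988 ≈ 0.099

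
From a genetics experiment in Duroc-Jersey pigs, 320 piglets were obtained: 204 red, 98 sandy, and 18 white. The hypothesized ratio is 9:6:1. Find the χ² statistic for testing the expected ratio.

7.433

Under the 9:6:1 hypothesis (Σ ratio = 16, N = 320):
  red: 320 × 9/16 = 180
  sandy: 320 × 6/16 = 120
  white: 320 × 1/16 = 20
χ² = Σ (O − E)² / E
  red: (204 − 180)² / 180 = 3.2000
  sandy: (98 − 120)² / 120 = 4.0333
  white: (18 − 20)² / 20 = 0.2000
χ² = 3.2000 + 4.0333 + 0.2000 = 7.4333 ≈ 7.433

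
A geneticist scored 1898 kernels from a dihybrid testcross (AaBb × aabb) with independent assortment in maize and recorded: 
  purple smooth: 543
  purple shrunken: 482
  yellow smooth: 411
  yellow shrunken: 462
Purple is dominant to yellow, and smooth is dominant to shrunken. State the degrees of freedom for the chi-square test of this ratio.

A dihybrid testcross with independent assortment gives a 1:1:1:1 ratio.
A goodness-of-fit test with 4 phenotype classes has df = 4 − 1 = 3.

3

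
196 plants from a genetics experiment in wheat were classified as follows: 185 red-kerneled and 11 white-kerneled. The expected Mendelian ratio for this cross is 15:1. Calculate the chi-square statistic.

The 15:1 ratio has 16 parts, so with N = 196 the expected counts are:
  red-kerneled: 196 × 15/16 = 183.75
  white-kerneled: 196 × 1/16 = 12.25
χ² = Σ (O − E)² / E
  red-kerneled: (185 − 183.75)² / 183.75 = 0.0085
  white-kerneled: (11 − 12.25)² / 12.25 = 0.1276
χ² = 0.0085 + 0.1276 = 0.1361 ≈ 0.136

0.136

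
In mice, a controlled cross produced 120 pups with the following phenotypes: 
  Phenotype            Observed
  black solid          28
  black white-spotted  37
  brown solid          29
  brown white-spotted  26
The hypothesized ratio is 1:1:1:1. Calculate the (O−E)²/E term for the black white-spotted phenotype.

1.633

Expected counts for N = 120 under a 1:1:1:1 ratio (total parts = 4):
  black solid: 120 × 1/4 = 30
  black white-spotted: 120 × 1/4 = 30
  brown solid: 120 × 1/4 = 30
  brown white-spotted: 120 × 1/4 = 30
Contribution of black white-spotted: (37 − 30)² / 30 = 1.6333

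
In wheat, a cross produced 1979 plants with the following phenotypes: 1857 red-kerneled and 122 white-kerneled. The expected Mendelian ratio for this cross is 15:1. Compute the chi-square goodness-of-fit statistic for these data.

The 15:1 ratio has 16 parts, so with N = 1979 the expected counts are:
  red-kerneled: 1979 × 15/16 = 1855.3125
  white-kerneled: 1979 × 1/16 = 123.6875
χ² = Σ (O − E)² / E
  red-kerneled: (1857 − 1855.3125)² / 1855.3125 = 0.0015
  white-kerneled: (122 − 123.6875)² / 123.6875 = 0.0230
χ² = 0.0015 + 0.0230 = 0.0245 ≈ 0.025

0.025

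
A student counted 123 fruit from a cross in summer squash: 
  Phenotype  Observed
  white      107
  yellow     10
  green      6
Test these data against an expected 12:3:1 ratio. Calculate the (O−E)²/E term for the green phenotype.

Expected counts for N = 123 under a 12:3:1 ratio (total parts = 16):
  white: 123 × 12/16 = 92.25
  yellow: 123 × 3/16 = 23.0625
  green: 123 × 1/16 = 7.6875
Contribution of green: (6 − 7.6875)² / 7.6875 = 0.3704

0.370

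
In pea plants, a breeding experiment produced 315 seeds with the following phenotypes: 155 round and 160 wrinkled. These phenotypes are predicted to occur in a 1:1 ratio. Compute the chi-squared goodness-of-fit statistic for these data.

The 1:1 ratio has 2 parts, so with N = 315 the expected counts are:
  round: 315 × 1/2 = 157.5
  wrinkled: 315 × 1/2 = 157.5
χ² = Σ (O − E)² / E
  round: (155 − 157.5)² / 157.5 = 0.0397
  wrinkled: (160 − 157.5)² / 157.5 = 0.0397
χ² = 0.0397 + 0.0397 = 0.0794 ≈ 0.079

0.079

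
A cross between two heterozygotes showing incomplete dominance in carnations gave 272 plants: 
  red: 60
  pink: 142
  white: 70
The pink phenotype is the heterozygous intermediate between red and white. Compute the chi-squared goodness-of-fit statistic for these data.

With incomplete dominance, a heterozygote × heterozygote cross gives a 1:2:1 phenotypic ratio.
Total ratio parts = 4. Expected numbers out of 272:
  red: 272 × 1/4 = 68
  pink: 272 × 2/4 = 136
  white: 272 × 1/4 = 68
χ² = Σ (O − E)² / E
  red: (60 − 68)² / 68 = 0.9412
  pink: (142 − 136)² / 136 = 0.2647
  white: (70 − 68)² / 68 = 0.0588
χ² = 0.9412 + 0.2647 + 0.0588 = 1.2647 ≈ 1.265

1.265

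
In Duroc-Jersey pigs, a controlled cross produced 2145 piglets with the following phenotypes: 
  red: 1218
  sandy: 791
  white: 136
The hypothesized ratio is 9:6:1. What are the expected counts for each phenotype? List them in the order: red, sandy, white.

1206.5625, 804.375, 134.0625

Under the 9:6:1 hypothesis (Σ ratio = 16, N = 2145):
  red: 2145 × 9/16 = 1206.5625
  sandy: 2145 × 6/16 = 804.375
  white: 2145 × 1/16 = 134.0625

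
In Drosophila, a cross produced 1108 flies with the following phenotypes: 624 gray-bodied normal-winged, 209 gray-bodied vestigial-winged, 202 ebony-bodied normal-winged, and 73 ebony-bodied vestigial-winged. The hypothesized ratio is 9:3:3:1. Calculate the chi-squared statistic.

Under the 9:3:3:1 hypothesis (Σ ratio = 16, N = 1108):
  gray-bodied normal-winged: 1108 × 9/16 = 623.25
  gray-bodied vestigial-winged: 1108 × 3/16 = 207.75
  ebony-bodied normal-winged: 1108 × 3/16 = 207.75
  ebony-bodied vestigial-winged: 1108 × 1/16 = 69.25
χ² = Σ (O − E)² / E
  gray-bodied normal-winged: (624 − 623.25)² / 623.25 = 0.0009
  gray-bodied vestigial-winged: (209 − 207.75)² / 207.75 = 0.0075
  ebony-bodied normal-winged: (202 − 207.75)² / 207.75 = 0.1591
  ebony-bodied vestigial-winged: (73 − 69.25)² / 69.25 = 0.2031
χ² = 0.0009 + 0.0075 + 0.1591 + 0.2031 = 0.3706 ≈ 0.371

0.371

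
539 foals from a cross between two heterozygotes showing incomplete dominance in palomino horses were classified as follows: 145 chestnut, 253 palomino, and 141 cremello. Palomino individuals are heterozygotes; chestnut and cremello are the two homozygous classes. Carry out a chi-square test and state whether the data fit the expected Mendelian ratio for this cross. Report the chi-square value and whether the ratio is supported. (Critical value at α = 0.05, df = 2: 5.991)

2.080; consistent

With incomplete dominance, a heterozygote × heterozygote cross gives a 1:2:1 phenotypic ratio.
Under the 1:2:1 hypothesis (Σ ratio = 4, N = 539):
  chestnut: 539 × 1/4 = 134.75
  palomino: 539 × 2/4 = 269.5
  cremello: 539 × 1/4 = 134.75
χ² = Σ (O − E)² / E
  chestnut: (145 − 134.75)² / 134.75 = 0.7797
  palomino: (253 − 269.5)² / 269.5 = 1.0102
  cremello: (141 − 134.75)² / 134.75 = 0.2899
χ² = 0.7797 + 1.0102 + 0.2899 = 2.0798 ≈ 2.080
Degrees of freedom = 3 − 1 = 2; critical value at α = 0.05 is 5.991.
Since 2.080 < 5.991, we fail to reject the null hypothesis — the data are consistent with the 1:2:1 ratio.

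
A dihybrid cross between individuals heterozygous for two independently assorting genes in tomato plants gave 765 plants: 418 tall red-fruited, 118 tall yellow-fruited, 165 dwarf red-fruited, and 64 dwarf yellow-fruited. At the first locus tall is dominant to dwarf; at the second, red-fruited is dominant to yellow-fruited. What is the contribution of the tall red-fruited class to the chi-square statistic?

0.352

A dihybrid F₂ with independent assortment and complete dominance at both loci gives a 9:3:3:1 phenotypic ratio.
The 9:3:3:1 ratio has 16 parts, so with N = 765 the expected counts are:
  tall red-fruited: 765 × 9/16 = 430.3125
  tall yellow-fruited: 765 × 3/16 = 143.4375
  dwarf red-fruited: 765 × 3/16 = 143.4375
  dwarf yellow-fruited: 765 × 1/16 = 47.8125
Contribution of tall red-fruited: (418 − 430.3125)² / 430.3125 = 0.3523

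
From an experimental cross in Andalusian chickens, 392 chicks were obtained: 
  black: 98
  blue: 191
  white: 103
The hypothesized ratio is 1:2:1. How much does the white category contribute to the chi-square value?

0.255

Expected counts for N = 392 under a 1:2:1 ratio (total parts = 4):
  black: 392 × 1/4 = 98
  blue: 392 × 2/4 = 196
  white: 392 × 1/4 = 98
Contribution of white: (103 − 98)² / 98 = 0.2551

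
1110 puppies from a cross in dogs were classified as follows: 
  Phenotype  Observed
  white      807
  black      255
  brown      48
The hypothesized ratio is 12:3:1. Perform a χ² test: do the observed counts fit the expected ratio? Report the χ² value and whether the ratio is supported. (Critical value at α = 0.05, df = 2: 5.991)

The 12:3:1 ratio has 16 parts, so with N = 1110 the expected counts are:
  white: 1110 × 12/16 = 832.5
  black: 1110 × 3/16 = 208.125
  brown: 1110 × 1/16 = 69.375
χ² = Σ (O − E)² / E
  white: (807 − 832.5)² / 832.5 = 0.7811
  black: (255 − 208.125)² / 208.125 = 10.5574
  brown: (48 − 69.375)² / 69.375 = 6.5858
χ² = 0.7811 + 10.5574 + 6.5858 = 17.9243 ≈ 17.924
Degrees of freedom = 3 − 1 = 2; critical value at α = 0.05 is 5.991.
Since 17.924 > 5.991, we reject the null hypothesis — the data do not fit the 12:3:1 ratio.

17.924; not consistent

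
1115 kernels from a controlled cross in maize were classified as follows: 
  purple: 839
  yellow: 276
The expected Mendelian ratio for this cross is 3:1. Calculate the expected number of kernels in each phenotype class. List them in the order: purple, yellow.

836.25, 278.75

The 3:1 ratio has 4 parts, so with N = 1115 the expected counts are:
  purple: 1115 × 3/4 = 836.25
  yellow: 1115 × 1/4 = 278.75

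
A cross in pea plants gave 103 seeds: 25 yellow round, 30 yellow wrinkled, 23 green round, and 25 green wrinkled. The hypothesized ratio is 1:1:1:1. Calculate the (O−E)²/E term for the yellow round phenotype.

0.022

The 1:1:1:1 ratio has 4 parts, so with N = 103 the expected counts are:
  yellow round: 103 × 1/4 = 25.75
  yellow wrinkled: 103 × 1/4 = 25.75
  green round: 103 × 1/4 = 25.75
  green wrinkled: 103 × 1/4 = 25.75
Contribution of yellow round: (25 − 25.75)² / 25.75 = 0.0218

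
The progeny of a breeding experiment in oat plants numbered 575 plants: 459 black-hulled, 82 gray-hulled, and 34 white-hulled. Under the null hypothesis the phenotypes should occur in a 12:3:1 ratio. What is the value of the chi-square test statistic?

8.070

Under the 12:3:1 hypothesis (Σ ratio = 16, N = 575):
  black-hulled: 575 × 12/16 = 431.25
  gray-hulled: 575 × 3/16 = 107.8125
  white-hulled: 575 × 1/16 = 35.9375
χ² = Σ (O − E)² / E
  black-hulled: (459 − 431.25)² / 431.25 = 1.7857
  gray-hulled: (82 − 107.8125)² / 107.8125 = 6.1800
  white-hulled: (34 − 35.9375)² / 35.9375 = 0.1045
χ² = 1.7857 + 6.1800 + 0.1045 = 8.0702 ≈ 8.070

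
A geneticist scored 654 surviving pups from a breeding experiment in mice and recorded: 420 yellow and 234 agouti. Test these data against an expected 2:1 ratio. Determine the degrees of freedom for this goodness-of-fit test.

A goodness-of-fit test with 2 phenotype classes has df = 2 − 1 = 1.

1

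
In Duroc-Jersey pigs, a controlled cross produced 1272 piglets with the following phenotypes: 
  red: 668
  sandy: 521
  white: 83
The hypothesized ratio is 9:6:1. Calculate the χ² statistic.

7.366

The 9:6:1 ratio has 16 parts, so with N = 1272 the expected counts are:
  red: 1272 × 9/16 = 715.5
  sandy: 1272 × 6/16 = 477
  white: 1272 × 1/16 = 79.5
χ² = Σ (O − E)² / E
  red: (668 − 715.5)² / 715.5 = 3.1534
  sandy: (521 − 477)² / 477 = 4.0587
  white: (83 − 79.5)² / 79.5 = 0.1541
χ² = 3.1534 + 4.0587 + 0.1541 = 7.3662 ≈ 7.366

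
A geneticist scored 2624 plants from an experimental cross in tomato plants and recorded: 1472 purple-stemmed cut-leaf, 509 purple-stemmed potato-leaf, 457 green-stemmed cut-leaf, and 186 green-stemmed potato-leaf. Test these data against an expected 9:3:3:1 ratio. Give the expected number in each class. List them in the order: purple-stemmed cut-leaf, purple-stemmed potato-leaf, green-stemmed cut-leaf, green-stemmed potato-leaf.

1476, 492, 492, 164

The 9:3:3:1 ratio has 16 parts, so with N = 2624 the expected counts are:
  purple-stemmed cut-leaf: 2624 × 9/16 = 1476
  purple-stemmed potato-leaf: 2624 × 3/16 = 492
  green-stemmed cut-leaf: 2624 × 3/16 = 492
  green-stemmed potato-leaf: 2624 × 1/16 = 164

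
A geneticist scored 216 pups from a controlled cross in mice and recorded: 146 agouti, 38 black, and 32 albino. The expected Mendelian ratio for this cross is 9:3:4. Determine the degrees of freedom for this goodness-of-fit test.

2

A goodness-of-fit test with 3 phenotype classes has df = 3 − 1 = 2.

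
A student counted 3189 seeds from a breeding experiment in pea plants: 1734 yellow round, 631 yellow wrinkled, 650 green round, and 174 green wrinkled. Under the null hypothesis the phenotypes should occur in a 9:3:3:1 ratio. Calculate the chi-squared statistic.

11.570

Under the 9:3:3:1 hypothesis (Σ ratio = 16, N = 3189):
  yellow round: 3189 × 9/16 = 1793.8125
  yellow wrinkled: 3189 × 3/16 = 597.9375
  green round: 3189 × 3/16 = 597.9375
  green wrinkled: 3189 × 1/16 = 199.3125
χ² = Σ (O − E)² / E
  yellow round: (1734 − 1793.8125)² / 1793.8125 = 1.9944
  yellow wrinkled: (631 − 597.9375)² / 597.9375 = 1.8282
  green round: (650 − 597.9375)² / 597.9375 = 4.5331
  green wrinkled: (174 − 199.3125)² / 199.3125 = 3.2147
χ² = 1.9944 + 1.8282 + 4.5331 + 3.2147 = 11.5704 ≈ 11.570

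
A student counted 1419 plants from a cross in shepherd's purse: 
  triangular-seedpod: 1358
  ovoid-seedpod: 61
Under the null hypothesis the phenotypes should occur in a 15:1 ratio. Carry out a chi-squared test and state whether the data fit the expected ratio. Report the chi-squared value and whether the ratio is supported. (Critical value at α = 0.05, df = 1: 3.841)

The 15:1 ratio has 16 parts, so with N = 1419 the expected counts are:
  triangular-seedpod: 1419 × 15/16 = 1330.3125
  ovoid-seedpod: 1419 × 1/16 = 88.6875
χ² = Σ (O − E)² / E
  triangular-seedpod: (1358 − 1330.3125)² / 1330.3125 = 0.5763
  ovoid-seedpod: (61 − 88.6875)² / 88.6875 = 8.6438
χ² = 0.5763 + 8.6438 = 9.2201 ≈ 9.220
Degrees of freedom = 2 − 1 = 1; critical value at α = 0.05 is 3.841.
Since 9.220 > 3.841, we reject the null hypothesis — the data do not fit the 15:1 ratio.

9.220; not consistent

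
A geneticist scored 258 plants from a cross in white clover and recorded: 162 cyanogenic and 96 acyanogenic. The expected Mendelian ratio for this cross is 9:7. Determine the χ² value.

Under the 9:7 hypothesis (Σ ratio = 16, N = 258):
  cyanogenic: 258 × 9/16 = 145.125
  acyanogenic: 258 × 7/16 = 112.875
χ² = Σ (O − E)² / E
  cyanogenic: (162 − 145.125)² / 145.125 = 1.9622
  acyanogenic: (96 − 112.875)² / 112.875 = 2.5228
χ² = 1.9622 + 2.5228 = 4.485

4.485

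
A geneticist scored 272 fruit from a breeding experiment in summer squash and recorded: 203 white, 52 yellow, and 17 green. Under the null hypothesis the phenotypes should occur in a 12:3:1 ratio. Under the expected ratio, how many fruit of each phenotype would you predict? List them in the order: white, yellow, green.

204, 51, 17

Under the 12:3:1 hypothesis (Σ ratio = 16, N = 272):
  white: 272 × 12/16 = 204
  yellow: 272 × 3/16 = 51
  green: 272 × 1/16 = 17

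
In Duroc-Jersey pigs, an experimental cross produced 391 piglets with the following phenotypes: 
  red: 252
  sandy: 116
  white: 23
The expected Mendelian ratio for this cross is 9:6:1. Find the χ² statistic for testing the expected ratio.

11.155

Expected counts for N = 391 under a 9:6:1 ratio (total parts = 16):
  red: 391 × 9/16 = 219.9375
  sandy: 391 × 6/16 = 146.625
  white: 391 × 1/16 = 24.4375
χ² = Σ (O − E)² / E
  red: (252 − 219.9375)² / 219.9375 = 4.6741
  sandy: (116 − 146.625)² / 146.625 = 6.3965
  white: (23 − 24.4375)² / 24.4375 = 0.0846
χ² = 4.6741 + 6.3965 + 0.0846 = 11.1552 ≈ 11.155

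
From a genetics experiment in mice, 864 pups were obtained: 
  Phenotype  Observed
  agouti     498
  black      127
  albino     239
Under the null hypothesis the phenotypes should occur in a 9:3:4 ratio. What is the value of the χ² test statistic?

The 9:3:4 ratio has 16 parts, so with N = 864 the expected counts are:
  agouti: 864 × 9/16 = 486
  black: 864 × 3/16 = 162
  albino: 864 × 4/16 = 216
χ² = Σ (O − E)² / E
  agouti: (498 − 486)² / 486 = 0.2963
  black: (127 − 162)² / 162 = 7.5617
  albino: (239 − 216)² / 216 = 2.4491
χ² = 0.2963 + 7.5617 + 2.4491 = 10.3071 ≈ 10.307

10.307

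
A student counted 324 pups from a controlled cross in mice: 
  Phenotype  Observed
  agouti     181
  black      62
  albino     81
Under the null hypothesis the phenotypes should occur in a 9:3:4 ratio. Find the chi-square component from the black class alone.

0.026

Under the 9:3:4 hypothesis (Σ ratio = 16, N = 324):
  agouti: 324 × 9/16 = 182.25
  black: 324 × 3/16 = 60.75
  albino: 324 × 4/16 = 81
Contribution of black: (62 − 60.75)² / 60.75 = 0.0257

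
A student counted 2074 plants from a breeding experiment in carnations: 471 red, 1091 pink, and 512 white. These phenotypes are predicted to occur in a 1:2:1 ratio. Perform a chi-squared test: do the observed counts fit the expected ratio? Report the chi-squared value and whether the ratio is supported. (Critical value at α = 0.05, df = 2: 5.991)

7.245; not consistent

The 1:2:1 ratio has 4 parts, so with N = 2074 the expected counts are:
  red: 2074 × 1/4 = 518.5
  pink: 2074 × 2/4 = 1037
  white: 2074 × 1/4 = 518.5
χ² = Σ (O − E)² / E
  red: (471 − 518.5)² / 518.5 = 4.3515
  pink: (1091 − 1037)² / 1037 = 2.8120
  white: (512 − 518.5)² / 518.5 = 0.0815
χ² = 4.3515 + 2.8120 + 0.0815 = 7.245
Degrees of freedom = 3 − 1 = 2; critical value at α = 0.05 is 5.991.
Since 7.245 > 5.991, we reject the null hypothesis — the data do not fit the 1:2:1 ratio.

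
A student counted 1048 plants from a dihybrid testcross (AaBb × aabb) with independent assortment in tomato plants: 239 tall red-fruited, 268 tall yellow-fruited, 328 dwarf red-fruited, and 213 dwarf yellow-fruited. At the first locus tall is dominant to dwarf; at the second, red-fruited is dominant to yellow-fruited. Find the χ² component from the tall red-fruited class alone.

A dihybrid testcross with independent assortment gives a 1:1:1:1 ratio.
The 1:1:1:1 ratio has 4 parts, so with N = 1048 the expected counts are:
  tall red-fruited: 1048 × 1/4 = 262
  tall yellow-fruited: 1048 × 1/4 = 262
  dwarf red-fruited: 1048 × 1/4 = 262
  dwarf yellow-fruited: 1048 × 1/4 = 262
Contribution of tall red-fruited: (239 − 262)² / 262 = 2.0191

2.019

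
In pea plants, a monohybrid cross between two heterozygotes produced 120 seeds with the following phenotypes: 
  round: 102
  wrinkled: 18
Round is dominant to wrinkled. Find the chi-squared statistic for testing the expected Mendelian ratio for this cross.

For a monohybrid cross between heterozygotes with complete dominance, the expected phenotypic ratio is 3:1.
Total ratio parts = 4. Expected numbers out of 120:
  round: 120 × 3/4 = 90
  wrinkled: 120 × 1/4 = 30
χ² = Σ (O − E)² / E
  round: (102 − 90)² / 90 = 1.6000
  wrinkled: (18 − 30)² / 30 = 4.8000
χ² = 1.6000 + 4.8000 = 6.400

6.400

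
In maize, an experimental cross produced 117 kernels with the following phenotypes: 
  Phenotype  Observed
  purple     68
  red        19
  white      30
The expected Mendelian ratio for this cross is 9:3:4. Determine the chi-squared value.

Under the 9:3:4 hypothesis (Σ ratio = 16, N = 117):
  purple: 117 × 9/16 = 65.8125
  red: 117 × 3/16 = 21.9375
  white: 117 × 4/16 = 29.25
χ² = Σ (O − E)² / E
  purple: (68 − 65.8125)² / 65.8125 = 0.0727
  red: (19 − 21.9375)² / 21.9375 = 0.3933
  white: (30 − 29.25)² / 29.25 = 0.0192
χ² = 0.0727 + 0.3933 + 0.0192 = 0.4852 ≈ 0.485

0.485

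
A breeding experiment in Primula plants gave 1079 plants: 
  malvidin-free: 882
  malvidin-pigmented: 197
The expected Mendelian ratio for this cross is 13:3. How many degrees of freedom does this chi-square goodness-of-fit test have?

1

A goodness-of-fit test with 2 phenotype classes has df = 2 − 1 = 1.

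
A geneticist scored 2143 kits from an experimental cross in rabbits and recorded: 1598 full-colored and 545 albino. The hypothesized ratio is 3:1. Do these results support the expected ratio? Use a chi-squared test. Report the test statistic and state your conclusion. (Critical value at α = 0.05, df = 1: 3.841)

0.213; consistent

Total ratio parts = 4. Expected numbers out of 2143:
  full-colored: 2143 × 3/4 = 1607.25
  albino: 2143 × 1/4 = 535.75
χ² = Σ (O − E)² / E
  full-colored: (1598 − 1607.25)² / 1607.25 = 0.0532
  albino: (545 − 535.75)² / 535.75 = 0.1597
χ² = 0.0532 + 0.1597 = 0.2129 ≈ 0.213
Degrees of freedom = 2 − 1 = 1; critical value at α = 0.05 is 3.841.
Since 0.213 < 3.841, we fail to reject the null hypothesis — the data are consistent with the 3:1 ratio.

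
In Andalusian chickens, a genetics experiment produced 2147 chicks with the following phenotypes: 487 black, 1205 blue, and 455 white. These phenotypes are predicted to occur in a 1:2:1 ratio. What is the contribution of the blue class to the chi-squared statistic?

Total ratio parts = 4. Expected numbers out of 2147:
  black: 2147 × 1/4 = 536.75
  blue: 2147 × 2/4 = 1073.5
  white: 2147 × 1/4 = 536.75
Contribution of blue: (1205 − 1073.5)² / 1073.5 = 16.1083

16.108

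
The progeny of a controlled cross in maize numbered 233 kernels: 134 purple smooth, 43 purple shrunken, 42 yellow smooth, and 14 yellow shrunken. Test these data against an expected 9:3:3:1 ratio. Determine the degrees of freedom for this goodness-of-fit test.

3

A goodness-of-fit test with 4 phenotype classes has df = 4 − 1 = 3.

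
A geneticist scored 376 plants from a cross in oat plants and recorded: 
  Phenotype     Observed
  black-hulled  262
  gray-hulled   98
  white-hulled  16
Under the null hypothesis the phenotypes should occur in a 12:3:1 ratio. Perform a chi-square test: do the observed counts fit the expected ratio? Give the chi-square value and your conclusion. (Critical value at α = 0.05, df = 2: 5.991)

14.539; not consistent

The 12:3:1 ratio has 16 parts, so with N = 376 the expected counts are:
  black-hulled: 376 × 12/16 = 282
  gray-hulled: 376 × 3/16 = 70.5
  white-hulled: 376 × 1/16 = 23.5
χ² = Σ (O − E)² / E
  black-hulled: (262 − 282)² / 282 = 1.4184
  gray-hulled: (98 − 70.5)² / 70.5 = 10.7270
  white-hulled: (16 − 23.5)² / 23.5 = 2.3936
χ² = 1.4184 + 10.7270 + 2.3936 = 14.539
Degrees of freedom = 3 − 1 = 2; critical value at α = 0.05 is 5.991.
Since 14.539 > 5.991, we reject the null hypothesis — the data do not fit the 12:3:1 ratio.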